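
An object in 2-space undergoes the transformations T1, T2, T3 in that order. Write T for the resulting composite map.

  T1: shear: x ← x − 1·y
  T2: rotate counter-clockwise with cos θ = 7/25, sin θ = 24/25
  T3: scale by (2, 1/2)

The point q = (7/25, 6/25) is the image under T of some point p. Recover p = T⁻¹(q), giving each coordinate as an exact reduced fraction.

p = (1/2, 0)

T1 = [1 -1 0; 0 1 0; 0 0 1]
T2·T1 = [7/25 -31/25 0; 24/25 -17/25 0; 0 0 1]
T3·…·T1 = [14/25 -62/25 0; 12/25 -17/50 0; 0 0 1]
det M = 1; M⁻¹ = [-17/50 62/25 0; -12/25 14/25 0; 0 0 1]
M⁻¹ · (7/25, 6/25)ᵀ = (1/2, 0)ᵀ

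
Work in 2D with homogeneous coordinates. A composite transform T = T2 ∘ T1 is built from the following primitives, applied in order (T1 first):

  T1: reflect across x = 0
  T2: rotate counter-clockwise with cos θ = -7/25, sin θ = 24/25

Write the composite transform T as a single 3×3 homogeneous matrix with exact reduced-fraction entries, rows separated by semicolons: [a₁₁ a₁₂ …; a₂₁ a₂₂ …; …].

T = [7/25 -24/25 0; -24/25 -7/25 0; 0 0 1]

T1 = [-1 0 0; 0 1 0; 0 0 1]
T2·T1 = [7/25 -24/25 0; -24/25 -7/25 0; 0 0 1]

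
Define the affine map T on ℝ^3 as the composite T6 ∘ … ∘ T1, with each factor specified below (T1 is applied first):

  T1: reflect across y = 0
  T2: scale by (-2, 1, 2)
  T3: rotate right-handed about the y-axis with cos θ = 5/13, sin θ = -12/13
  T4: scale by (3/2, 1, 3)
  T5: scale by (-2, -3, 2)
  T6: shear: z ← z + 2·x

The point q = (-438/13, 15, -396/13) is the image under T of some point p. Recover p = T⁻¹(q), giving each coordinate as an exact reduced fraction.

p = (-5, 5, -4)

T1 = [1 0 0 0; 0 -1 0 0; 0 0 1 0; 0 0 0 1]
T2·T1 = [-2 0 0 0; 0 -1 0 0; 0 0 2 0; 0 0 0 1]
T3·…·T1 = [-10/13 0 -24/13 0; 0 -1 0 0; -24/13 0 10/13 0; 0 0 0 1]
T4·…·T1 = [-15/13 0 -36/13 0; 0 -1 0 0; -72/13 0 30/13 0; 0 0 0 1]
T5·…·T1 = [30/13 0 72/13 0; 0 3 0 0; -144/13 0 60/13 0; 0 0 0 1]
T6·…·T1 = [30/13 0 72/13 0; 0 3 0 0; -84/13 0 204/13 0; 0 0 0 1]
det M = 216; M⁻¹ = [17/78 0 -1/13 0; 0 1/3 0 0; 7/78 0 5/156 0; 0 0 0 1]
M⁻¹ · (-438/13, 15, -396/13)ᵀ = (-5, 5, -4)ᵀ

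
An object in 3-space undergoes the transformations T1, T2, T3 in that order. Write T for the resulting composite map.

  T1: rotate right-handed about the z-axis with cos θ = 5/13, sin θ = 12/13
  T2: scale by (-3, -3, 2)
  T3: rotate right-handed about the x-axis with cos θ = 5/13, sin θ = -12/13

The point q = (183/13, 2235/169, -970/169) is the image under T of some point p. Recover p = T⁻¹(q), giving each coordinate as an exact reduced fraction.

T1 = [5/13 -12/13 0 0; 12/13 5/13 0 0; 0 0 1 0; 0 0 0 1]
T2·T1 = [-15/13 36/13 0 0; -36/13 -15/13 0 0; 0 0 2 0; 0 0 0 1]
T3·…·T1 = [-15/13 36/13 0 0; -180/169 -75/169 24/13 0; 432/169 180/169 10/13 0; 0 0 0 1]
det M = 18; M⁻¹ = [-5/39 -20/169 48/169 0; 4/13 -25/507 20/169 0; 0 6/13 5/26 0; 0 0 0 1]
M⁻¹ · (183/13, 2235/169, -970/169)ᵀ = (-5, 3, 5)ᵀ

p = (-5, 3, 5)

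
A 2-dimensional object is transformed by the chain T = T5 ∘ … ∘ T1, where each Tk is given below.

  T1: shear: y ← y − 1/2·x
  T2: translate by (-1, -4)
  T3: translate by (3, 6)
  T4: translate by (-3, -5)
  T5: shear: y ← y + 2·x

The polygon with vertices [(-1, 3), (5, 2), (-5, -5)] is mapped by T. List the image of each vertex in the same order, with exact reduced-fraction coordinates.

image vertices: (-2, -7/2), (4, 9/2), (-6, -35/2)

T1 shear: y ← y − 1/2·x: (-1, 3) → (-1, 7/2); (5, 2) → (5, -1/2); (-5, -5) → (-5, -5/2)
T2 translate by (-1, -4): (-1, 7/2) → (-2, -1/2); (5, -1/2) → (4, -9/2); (-5, -5/2) → (-6, -13/2)
T3 translate by (3, 6): (-2, -1/2) → (1, 11/2); (4, -9/2) → (7, 3/2); (-6, -13/2) → (-3, -1/2)
T4 translate by (-3, -5): (1, 11/2) → (-2, 1/2); (7, 3/2) → (4, -7/2); (-3, -1/2) → (-6, -11/2)
T5 shear: y ← y + 2·x: (-2, 1/2) → (-2, -7/2); (4, -7/2) → (4, 9/2); (-6, -11/2) → (-6, -35/2)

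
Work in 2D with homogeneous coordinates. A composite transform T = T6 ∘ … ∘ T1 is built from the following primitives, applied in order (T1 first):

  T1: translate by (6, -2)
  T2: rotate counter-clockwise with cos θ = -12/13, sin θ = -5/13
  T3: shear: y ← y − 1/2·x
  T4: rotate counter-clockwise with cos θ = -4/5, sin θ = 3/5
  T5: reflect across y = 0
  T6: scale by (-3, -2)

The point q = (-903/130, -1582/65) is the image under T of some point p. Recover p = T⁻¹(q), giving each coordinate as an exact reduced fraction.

p = (1, -5)

T1 = [1 0 6; 0 1 -2; 0 0 1]
T2·T1 = [-12/13 5/13 -82/13; -5/13 -12/13 -6/13; 0 0 1]
T3·…·T1 = [-12/13 5/13 -82/13; 1/13 -29/26 35/13; 0 0 1]
T4·…·T1 = [9/13 47/130 223/65; -8/13 73/65 -386/65; 0 0 1]
T5·…·T1 = [9/13 47/130 223/65; 8/13 -73/65 386/65; 0 0 1]
T6·…·T1 = [-27/13 -141/130 -669/65; -16/13 146/65 -772/65; 0 0 1]
det M = -6; M⁻¹ = [-73/195 -47/260 -6; -8/39 9/26 2; 0 0 1]
M⁻¹ · (-903/130, -1582/65)ᵀ = (1, -5)ᵀ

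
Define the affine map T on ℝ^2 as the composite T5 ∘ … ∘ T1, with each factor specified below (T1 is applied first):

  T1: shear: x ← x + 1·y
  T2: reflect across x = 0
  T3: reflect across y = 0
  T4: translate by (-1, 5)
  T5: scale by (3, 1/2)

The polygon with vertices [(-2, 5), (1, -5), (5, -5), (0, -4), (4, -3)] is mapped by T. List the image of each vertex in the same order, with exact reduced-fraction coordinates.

image vertices: (-12, 0), (9, 5), (-3, 5), (9, 9/2), (-6, 4)

T1 shear: x ← x + 1·y: (-2, 5) → (3, 5); (1, -5) → (-4, -5); (5, -5) → (0, -5); (0, -4) → (-4, -4); (4, -3) → (1, -3)
T2 reflect across x = 0: (3, 5) → (-3, 5); (-4, -5) → (4, -5); (0, -5) → (0, -5); (-4, -4) → (4, -4); (1, -3) → (-1, -3)
T3 reflect across y = 0: (-3, 5) → (-3, -5); (4, -5) → (4, 5); (0, -5) → (0, 5); (4, -4) → (4, 4); (-1, -3) → (-1, 3)
T4 translate by (-1, 5): (-3, -5) → (-4, 0); (4, 5) → (3, 10); (0, 5) → (-1, 10); (4, 4) → (3, 9); (-1, 3) → (-2, 8)
T5 scale by (3, 1/2): (-4, 0) → (-12, 0); (3, 10) → (9, 5); (-1, 10) → (-3, 5); (3, 9) → (9, 9/2); (-2, 8) → (-6, 4)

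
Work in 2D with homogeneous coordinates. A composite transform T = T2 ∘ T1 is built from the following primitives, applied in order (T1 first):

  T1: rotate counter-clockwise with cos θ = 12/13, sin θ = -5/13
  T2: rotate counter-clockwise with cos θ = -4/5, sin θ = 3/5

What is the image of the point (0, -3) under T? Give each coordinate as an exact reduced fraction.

T(p) = (168/65, 99/65)

T1 rotate counter-clockwise with cos θ = 12/13, sin θ = -5/13: (0, -3) → (-15/13, -36/13)
T2 rotate counter-clockwise with cos θ = -4/5, sin θ = 3/5: (-15/13, -36/13) → (168/65, 99/65)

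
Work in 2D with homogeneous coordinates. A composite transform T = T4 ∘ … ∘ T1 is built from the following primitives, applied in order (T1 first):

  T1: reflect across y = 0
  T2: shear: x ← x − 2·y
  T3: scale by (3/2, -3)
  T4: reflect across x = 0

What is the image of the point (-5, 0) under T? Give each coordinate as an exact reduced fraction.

T1 reflect across y = 0: (-5, 0) → (-5, 0)
T2 shear: x ← x − 2·y: (-5, 0) → (-5, 0)
T3 scale by (3/2, -3): (-5, 0) → (-15/2, 0)
T4 reflect across x = 0: (-15/2, 0) → (15/2, 0)

T(p) = (15/2, 0)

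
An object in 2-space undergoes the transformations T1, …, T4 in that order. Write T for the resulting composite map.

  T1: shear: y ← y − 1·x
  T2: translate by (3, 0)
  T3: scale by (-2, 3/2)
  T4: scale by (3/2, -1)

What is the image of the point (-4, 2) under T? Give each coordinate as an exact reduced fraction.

T(p) = (3, -9)

T1 shear: y ← y − 1·x: (-4, 2) → (-4, 6)
T2 translate by (3, 0): (-4, 6) → (-1, 6)
T3 scale by (-2, 3/2): (-1, 6) → (2, 9)
T4 scale by (3/2, -1): (2, 9) → (3, -9)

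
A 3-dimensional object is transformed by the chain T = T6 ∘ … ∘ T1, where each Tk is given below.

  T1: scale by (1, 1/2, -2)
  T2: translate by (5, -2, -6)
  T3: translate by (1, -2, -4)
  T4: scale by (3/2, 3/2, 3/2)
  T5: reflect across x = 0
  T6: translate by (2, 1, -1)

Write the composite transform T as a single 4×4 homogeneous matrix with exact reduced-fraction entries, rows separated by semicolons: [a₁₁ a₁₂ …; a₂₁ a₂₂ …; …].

T = [-3/2 0 0 -7; 0 3/4 0 -5; 0 0 -3 -16; 0 0 0 1]

T1 = [1 0 0 0; 0 1/2 0 0; 0 0 -2 0; 0 0 0 1]
T2·T1 = [1 0 0 5; 0 1/2 0 -2; 0 0 -2 -6; 0 0 0 1]
T3·…·T1 = [1 0 0 6; 0 1/2 0 -4; 0 0 -2 -10; 0 0 0 1]
T4·…·T1 = [3/2 0 0 9; 0 3/4 0 -6; 0 0 -3 -15; 0 0 0 1]
T5·…·T1 = [-3/2 0 0 -9; 0 3/4 0 -6; 0 0 -3 -15; 0 0 0 1]
T6·…·T1 = [-3/2 0 0 -7; 0 3/4 0 -5; 0 0 -3 -16; 0 0 0 1]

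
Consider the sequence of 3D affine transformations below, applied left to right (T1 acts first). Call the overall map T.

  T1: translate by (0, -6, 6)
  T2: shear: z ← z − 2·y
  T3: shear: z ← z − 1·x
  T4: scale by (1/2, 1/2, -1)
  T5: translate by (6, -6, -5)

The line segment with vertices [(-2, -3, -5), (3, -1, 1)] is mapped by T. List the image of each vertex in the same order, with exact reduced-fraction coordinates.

T1 translate by (0, -6, 6): (-2, -3, -5) → (-2, -9, 1); (3, -1, 1) → (3, -7, 7)
T2 shear: z ← z − 2·y: (-2, -9, 1) → (-2, -9, 19); (3, -7, 7) → (3, -7, 21)
T3 shear: z ← z − 1·x: (-2, -9, 19) → (-2, -9, 21); (3, -7, 21) → (3, -7, 18)
T4 scale by (1/2, 1/2, -1): (-2, -9, 21) → (-1, -9/2, -21); (3, -7, 18) → (3/2, -7/2, -18)
T5 translate by (6, -6, -5): (-1, -9/2, -21) → (5, -21/2, -26); (3/2, -7/2, -18) → (15/2, -19/2, -23)

image vertices: (5, -21/2, -26), (15/2, -19/2, -23)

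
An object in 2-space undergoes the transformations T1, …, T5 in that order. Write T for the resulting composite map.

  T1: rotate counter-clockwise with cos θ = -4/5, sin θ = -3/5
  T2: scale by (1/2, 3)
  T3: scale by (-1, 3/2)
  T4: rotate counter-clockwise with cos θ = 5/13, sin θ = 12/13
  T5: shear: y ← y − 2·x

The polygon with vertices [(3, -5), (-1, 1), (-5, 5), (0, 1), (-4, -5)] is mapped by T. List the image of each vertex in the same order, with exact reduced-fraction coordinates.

image vertices: (-81/10, 45/2), (73/130, -55/26), (73/26, -275/26), (417/130, -105/13), (-3461/130, 835/13)

T1 rotate counter-clockwise with cos θ = -4/5, sin θ = -3/5: (3, -5) → (-27/5, 11/5); (-1, 1) → (7/5, -1/5); (-5, 5) → (7, -1); (0, 1) → (3/5, -4/5); (-4, -5) → (1/5, 32/5)
T2 scale by (1/2, 3): (-27/5, 11/5) → (-27/10, 33/5); (7/5, -1/5) → (7/10, -3/5); (7, -1) → (7/2, -3); (3/5, -4/5) → (3/10, -12/5); (1/5, 32/5) → (1/10, 96/5)
T3 scale by (-1, 3/2): (-27/10, 33/5) → (27/10, 99/10); (7/10, -3/5) → (-7/10, -9/10); (7/2, -3) → (-7/2, -9/2); (3/10, -12/5) → (-3/10, -18/5); (1/10, 96/5) → (-1/10, 144/5)
T4 rotate counter-clockwise with cos θ = 5/13, sin θ = 12/13: (27/10, 99/10) → (-81/10, 63/10); (-7/10, -9/10) → (73/130, -129/130); (-7/2, -9/2) → (73/26, -129/26); (-3/10, -18/5) → (417/130, -108/65); (-1/10, 144/5) → (-3461/130, 714/65)
T5 shear: y ← y − 2·x: (-81/10, 63/10) → (-81/10, 45/2); (73/130, -129/130) → (73/130, -55/26); (73/26, -129/26) → (73/26, -275/26); (417/130, -108/65) → (417/130, -105/13); (-3461/130, 714/65) → (-3461/130, 835/13)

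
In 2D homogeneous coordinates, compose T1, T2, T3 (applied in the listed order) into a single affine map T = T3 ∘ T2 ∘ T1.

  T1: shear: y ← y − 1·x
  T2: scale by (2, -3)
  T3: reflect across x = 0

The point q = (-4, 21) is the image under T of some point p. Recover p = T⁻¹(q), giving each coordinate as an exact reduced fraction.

p = (2, -5)

T1 = [1 0 0; -1 1 0; 0 0 1]
T2·T1 = [2 0 0; 3 -3 0; 0 0 1]
T3·…·T1 = [-2 0 0; 3 -3 0; 0 0 1]
det M = 6; M⁻¹ = [-1/2 0 0; -1/2 -1/3 0; 0 0 1]
M⁻¹ · (-4, 21)ᵀ = (2, -5)ᵀ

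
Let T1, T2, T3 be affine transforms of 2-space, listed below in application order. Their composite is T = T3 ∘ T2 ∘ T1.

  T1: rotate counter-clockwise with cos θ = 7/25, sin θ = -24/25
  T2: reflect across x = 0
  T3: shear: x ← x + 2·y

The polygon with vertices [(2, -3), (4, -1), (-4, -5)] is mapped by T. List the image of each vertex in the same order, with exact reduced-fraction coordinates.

T1 rotate counter-clockwise with cos θ = 7/25, sin θ = -24/25: (2, -3) → (-58/25, -69/25); (4, -1) → (4/25, -103/25); (-4, -5) → (-148/25, 61/25)
T2 reflect across x = 0: (-58/25, -69/25) → (58/25, -69/25); (4/25, -103/25) → (-4/25, -103/25); (-148/25, 61/25) → (148/25, 61/25)
T3 shear: x ← x + 2·y: (58/25, -69/25) → (-16/5, -69/25); (-4/25, -103/25) → (-42/5, -103/25); (148/25, 61/25) → (54/5, 61/25)

image vertices: (-16/5, -69/25), (-42/5, -103/25), (54/5, 61/25)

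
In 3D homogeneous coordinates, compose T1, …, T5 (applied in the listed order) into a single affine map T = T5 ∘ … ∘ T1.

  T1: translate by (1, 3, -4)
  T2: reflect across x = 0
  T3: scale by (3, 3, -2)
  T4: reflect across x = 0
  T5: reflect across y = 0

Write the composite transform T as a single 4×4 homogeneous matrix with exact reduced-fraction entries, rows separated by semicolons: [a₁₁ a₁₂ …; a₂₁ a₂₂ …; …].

T = [3 0 0 3; 0 -3 0 -9; 0 0 -2 8; 0 0 0 1]

T1 = [1 0 0 1; 0 1 0 3; 0 0 1 -4; 0 0 0 1]
T2·T1 = [-1 0 0 -1; 0 1 0 3; 0 0 1 -4; 0 0 0 1]
T3·…·T1 = [-3 0 0 -3; 0 3 0 9; 0 0 -2 8; 0 0 0 1]
T4·…·T1 = [3 0 0 3; 0 3 0 9; 0 0 -2 8; 0 0 0 1]
T5·…·T1 = [3 0 0 3; 0 -3 0 -9; 0 0 -2 8; 0 0 0 1]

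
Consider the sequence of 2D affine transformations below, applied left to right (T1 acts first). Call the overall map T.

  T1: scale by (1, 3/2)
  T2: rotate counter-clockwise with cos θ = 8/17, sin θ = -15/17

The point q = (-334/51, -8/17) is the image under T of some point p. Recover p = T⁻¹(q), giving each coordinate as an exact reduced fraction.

p = (-8/3, -4)

T1 = [1 0 0; 0 3/2 0; 0 0 1]
T2·T1 = [8/17 45/34 0; -15/17 12/17 0; 0 0 1]
det M = 3/2; M⁻¹ = [8/17 -15/17 0; 10/17 16/51 0; 0 0 1]
M⁻¹ · (-334/51, -8/17)ᵀ = (-8/3, -4)ᵀ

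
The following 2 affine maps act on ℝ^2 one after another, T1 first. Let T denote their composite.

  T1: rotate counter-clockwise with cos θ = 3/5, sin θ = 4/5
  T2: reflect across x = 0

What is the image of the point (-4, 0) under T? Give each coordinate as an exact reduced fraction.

T(p) = (12/5, -16/5)

T1 rotate counter-clockwise with cos θ = 3/5, sin θ = 4/5: (-4, 0) → (-12/5, -16/5)
T2 reflect across x = 0: (-12/5, -16/5) → (12/5, -16/5)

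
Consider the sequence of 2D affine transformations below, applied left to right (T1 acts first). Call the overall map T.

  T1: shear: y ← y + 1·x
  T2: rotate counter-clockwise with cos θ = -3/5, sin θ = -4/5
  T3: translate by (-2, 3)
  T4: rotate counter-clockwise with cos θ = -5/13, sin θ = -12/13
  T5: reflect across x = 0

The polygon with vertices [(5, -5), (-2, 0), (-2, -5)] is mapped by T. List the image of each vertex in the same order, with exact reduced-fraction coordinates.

T1 shear: y ← y + 1·x: (5, -5) → (5, 0); (-2, 0) → (-2, -2); (-2, -5) → (-2, -7)
T2 rotate counter-clockwise with cos θ = -3/5, sin θ = -4/5: (5, 0) → (-3, -4); (-2, -2) → (-2/5, 14/5); (-2, -7) → (-22/5, 29/5)
T3 translate by (-2, 3): (-3, -4) → (-5, -1); (-2/5, 14/5) → (-12/5, 29/5); (-22/5, 29/5) → (-32/5, 44/5)
T4 rotate counter-clockwise with cos θ = -5/13, sin θ = -12/13: (-5, -1) → (1, 5); (-12/5, 29/5) → (408/65, -1/65); (-32/5, 44/5) → (688/65, 164/65)
T5 reflect across x = 0: (1, 5) → (-1, 5); (408/65, -1/65) → (-408/65, -1/65); (688/65, 164/65) → (-688/65, 164/65)

image vertices: (-1, 5), (-408/65, -1/65), (-688/65, 164/65)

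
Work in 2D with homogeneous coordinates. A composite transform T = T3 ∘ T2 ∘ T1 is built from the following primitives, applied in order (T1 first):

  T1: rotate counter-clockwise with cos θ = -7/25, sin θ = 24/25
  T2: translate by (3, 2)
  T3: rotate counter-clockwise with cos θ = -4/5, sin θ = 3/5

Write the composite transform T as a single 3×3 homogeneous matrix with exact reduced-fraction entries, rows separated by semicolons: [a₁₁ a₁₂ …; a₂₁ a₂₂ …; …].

T1 = [-7/25 -24/25 0; 24/25 -7/25 0; 0 0 1]
T2·T1 = [-7/25 -24/25 3; 24/25 -7/25 2; 0 0 1]
T3·…·T1 = [-44/125 117/125 -18/5; -117/125 -44/125 1/5; 0 0 1]

T = [-44/125 117/125 -18/5; -117/125 -44/125 1/5; 0 0 1]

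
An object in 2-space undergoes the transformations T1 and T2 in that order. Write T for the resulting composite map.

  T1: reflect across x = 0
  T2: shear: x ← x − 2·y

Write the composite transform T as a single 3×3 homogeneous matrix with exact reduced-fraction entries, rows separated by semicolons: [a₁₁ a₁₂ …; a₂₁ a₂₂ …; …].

T = [-1 -2 0; 0 1 0; 0 0 1]

T1 = [-1 0 0; 0 1 0; 0 0 1]
T2·T1 = [-1 -2 0; 0 1 0; 0 0 1]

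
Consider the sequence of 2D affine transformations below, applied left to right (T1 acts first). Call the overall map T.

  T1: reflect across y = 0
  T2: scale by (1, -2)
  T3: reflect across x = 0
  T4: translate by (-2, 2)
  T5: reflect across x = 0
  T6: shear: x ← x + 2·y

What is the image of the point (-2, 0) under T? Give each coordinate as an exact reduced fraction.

T1 reflect across y = 0: (-2, 0) → (-2, 0)
T2 scale by (1, -2): (-2, 0) → (-2, 0)
T3 reflect across x = 0: (-2, 0) → (2, 0)
T4 translate by (-2, 2): (2, 0) → (0, 2)
T5 reflect across x = 0: (0, 2) → (0, 2)
T6 shear: x ← x + 2·y: (0, 2) → (4, 2)

T(p) = (4, 2)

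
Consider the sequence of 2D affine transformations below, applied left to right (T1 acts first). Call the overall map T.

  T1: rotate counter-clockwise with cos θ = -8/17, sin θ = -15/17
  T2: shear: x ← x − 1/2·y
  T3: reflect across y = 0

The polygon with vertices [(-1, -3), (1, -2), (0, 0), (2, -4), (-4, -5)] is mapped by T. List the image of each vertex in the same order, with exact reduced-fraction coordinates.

image vertices: (-113/34, -39/17), (-77/34, -1/17), (0, 0), (-77/17, -2/17), (-93/17, -100/17)

T1 rotate counter-clockwise with cos θ = -8/17, sin θ = -15/17: (-1, -3) → (-37/17, 39/17); (1, -2) → (-38/17, 1/17); (0, 0) → (0, 0); (2, -4) → (-76/17, 2/17); (-4, -5) → (-43/17, 100/17)
T2 shear: x ← x − 1/2·y: (-37/17, 39/17) → (-113/34, 39/17); (-38/17, 1/17) → (-77/34, 1/17); (0, 0) → (0, 0); (-76/17, 2/17) → (-77/17, 2/17); (-43/17, 100/17) → (-93/17, 100/17)
T3 reflect across y = 0: (-113/34, 39/17) → (-113/34, -39/17); (-77/34, 1/17) → (-77/34, -1/17); (0, 0) → (0, 0); (-77/17, 2/17) → (-77/17, -2/17); (-93/17, 100/17) → (-93/17, -100/17)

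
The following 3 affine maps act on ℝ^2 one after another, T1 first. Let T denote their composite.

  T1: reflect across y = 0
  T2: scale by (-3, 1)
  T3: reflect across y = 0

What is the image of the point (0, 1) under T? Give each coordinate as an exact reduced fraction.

T1 reflect across y = 0: (0, 1) → (0, -1)
T2 scale by (-3, 1): (0, -1) → (0, -1)
T3 reflect across y = 0: (0, -1) → (0, 1)

T(p) = (0, 1)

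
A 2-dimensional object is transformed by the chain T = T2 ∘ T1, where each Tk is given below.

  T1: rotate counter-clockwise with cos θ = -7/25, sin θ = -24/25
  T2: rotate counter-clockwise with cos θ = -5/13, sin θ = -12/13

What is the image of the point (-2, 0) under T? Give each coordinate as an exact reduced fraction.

T(p) = (506/325, -408/325)

T1 rotate counter-clockwise with cos θ = -7/25, sin θ = -24/25: (-2, 0) → (14/25, 48/25)
T2 rotate counter-clockwise with cos θ = -5/13, sin θ = -12/13: (14/25, 48/25) → (506/325, -408/325)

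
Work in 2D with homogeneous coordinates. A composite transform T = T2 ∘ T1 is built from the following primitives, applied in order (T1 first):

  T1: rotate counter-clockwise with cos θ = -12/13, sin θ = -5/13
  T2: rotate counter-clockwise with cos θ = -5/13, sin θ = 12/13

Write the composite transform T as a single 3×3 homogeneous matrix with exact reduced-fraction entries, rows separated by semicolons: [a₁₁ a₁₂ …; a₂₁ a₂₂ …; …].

T = [120/169 119/169 0; -119/169 120/169 0; 0 0 1]

T1 = [-12/13 5/13 0; -5/13 -12/13 0; 0 0 1]
T2·T1 = [120/169 119/169 0; -119/169 120/169 0; 0 0 1]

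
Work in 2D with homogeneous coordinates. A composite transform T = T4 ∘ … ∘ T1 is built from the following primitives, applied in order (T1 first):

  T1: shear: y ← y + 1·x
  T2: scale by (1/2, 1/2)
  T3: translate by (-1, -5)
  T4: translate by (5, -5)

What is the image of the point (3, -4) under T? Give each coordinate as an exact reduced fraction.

T(p) = (11/2, -21/2)

T1 shear: y ← y + 1·x: (3, -4) → (3, -1)
T2 scale by (1/2, 1/2): (3, -1) → (3/2, -1/2)
T3 translate by (-1, -5): (3/2, -1/2) → (1/2, -11/2)
T4 translate by (5, -5): (1/2, -11/2) → (11/2, -21/2)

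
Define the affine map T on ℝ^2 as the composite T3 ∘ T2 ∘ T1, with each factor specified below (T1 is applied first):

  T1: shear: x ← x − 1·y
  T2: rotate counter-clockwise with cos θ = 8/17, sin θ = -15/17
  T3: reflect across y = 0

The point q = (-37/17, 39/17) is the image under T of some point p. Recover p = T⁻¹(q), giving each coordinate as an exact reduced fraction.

T1 = [1 -1 0; 0 1 0; 0 0 1]
T2·T1 = [8/17 7/17 0; -15/17 23/17 0; 0 0 1]
T3·…·T1 = [8/17 7/17 0; 15/17 -23/17 0; 0 0 1]
det M = -1; M⁻¹ = [23/17 7/17 0; 15/17 -8/17 0; 0 0 1]
M⁻¹ · (-37/17, 39/17)ᵀ = (-2, -3)ᵀ

p = (-2, -3)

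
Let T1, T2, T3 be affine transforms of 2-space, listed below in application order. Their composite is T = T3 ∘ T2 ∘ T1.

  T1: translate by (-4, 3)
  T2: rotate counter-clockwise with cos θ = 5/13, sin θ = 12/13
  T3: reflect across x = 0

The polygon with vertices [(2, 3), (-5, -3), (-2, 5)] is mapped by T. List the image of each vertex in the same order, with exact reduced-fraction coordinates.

T1 translate by (-4, 3): (2, 3) → (-2, 6); (-5, -3) → (-9, 0); (-2, 5) → (-6, 8)
T2 rotate counter-clockwise with cos θ = 5/13, sin θ = 12/13: (-2, 6) → (-82/13, 6/13); (-9, 0) → (-45/13, -108/13); (-6, 8) → (-126/13, -32/13)
T3 reflect across x = 0: (-82/13, 6/13) → (82/13, 6/13); (-45/13, -108/13) → (45/13, -108/13); (-126/13, -32/13) → (126/13, -32/13)

image vertices: (82/13, 6/13), (45/13, -108/13), (126/13, -32/13)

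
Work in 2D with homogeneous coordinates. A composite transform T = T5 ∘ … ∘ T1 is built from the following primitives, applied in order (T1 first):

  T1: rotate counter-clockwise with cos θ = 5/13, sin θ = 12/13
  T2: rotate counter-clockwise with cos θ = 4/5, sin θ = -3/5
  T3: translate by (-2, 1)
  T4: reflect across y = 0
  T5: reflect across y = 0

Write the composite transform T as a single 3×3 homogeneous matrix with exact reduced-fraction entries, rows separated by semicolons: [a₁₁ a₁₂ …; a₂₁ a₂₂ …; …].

T = [56/65 -33/65 -2; 33/65 56/65 1; 0 0 1]

T1 = [5/13 -12/13 0; 12/13 5/13 0; 0 0 1]
T2·T1 = [56/65 -33/65 0; 33/65 56/65 0; 0 0 1]
T3·…·T1 = [56/65 -33/65 -2; 33/65 56/65 1; 0 0 1]
T4·…·T1 = [56/65 -33/65 -2; -33/65 -56/65 -1; 0 0 1]
T5·…·T1 = [56/65 -33/65 -2; 33/65 56/65 1; 0 0 1]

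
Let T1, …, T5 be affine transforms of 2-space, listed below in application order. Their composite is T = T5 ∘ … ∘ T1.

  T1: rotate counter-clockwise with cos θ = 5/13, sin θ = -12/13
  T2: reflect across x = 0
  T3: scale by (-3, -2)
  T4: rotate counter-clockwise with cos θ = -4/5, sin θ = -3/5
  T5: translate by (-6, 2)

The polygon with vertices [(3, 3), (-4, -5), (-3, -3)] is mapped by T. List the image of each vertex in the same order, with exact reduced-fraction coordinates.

T1 rotate counter-clockwise with cos θ = 5/13, sin θ = -12/13: (3, 3) → (51/13, -21/13); (-4, -5) → (-80/13, 23/13); (-3, -3) → (-51/13, 21/13)
T2 reflect across x = 0: (51/13, -21/13) → (-51/13, -21/13); (-80/13, 23/13) → (80/13, 23/13); (-51/13, 21/13) → (51/13, 21/13)
T3 scale by (-3, -2): (-51/13, -21/13) → (153/13, 42/13); (80/13, 23/13) → (-240/13, -46/13); (51/13, 21/13) → (-153/13, -42/13)
T4 rotate counter-clockwise with cos θ = -4/5, sin θ = -3/5: (153/13, 42/13) → (-486/65, -627/65); (-240/13, -46/13) → (822/65, 904/65); (-153/13, -42/13) → (486/65, 627/65)
T5 translate by (-6, 2): (-486/65, -627/65) → (-876/65, -497/65); (822/65, 904/65) → (432/65, 1034/65); (486/65, 627/65) → (96/65, 757/65)

image vertices: (-876/65, -497/65), (432/65, 1034/65), (96/65, 757/65)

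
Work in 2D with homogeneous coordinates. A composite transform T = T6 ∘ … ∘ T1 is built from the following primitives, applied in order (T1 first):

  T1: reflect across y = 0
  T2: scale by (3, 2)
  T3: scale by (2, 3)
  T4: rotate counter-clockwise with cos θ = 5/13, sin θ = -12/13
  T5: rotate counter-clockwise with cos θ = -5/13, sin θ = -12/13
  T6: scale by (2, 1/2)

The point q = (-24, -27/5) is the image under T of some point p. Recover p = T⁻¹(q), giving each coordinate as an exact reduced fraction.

p = (2, -9/5)

T1 = [1 0 0; 0 -1 0; 0 0 1]
T2·T1 = [3 0 0; 0 -2 0; 0 0 1]
T3·…·T1 = [6 0 0; 0 -6 0; 0 0 1]
T4·…·T1 = [30/13 -72/13 0; -72/13 -30/13 0; 0 0 1]
T5·…·T1 = [-6 0 0; 0 6 0; 0 0 1]
T6·…·T1 = [-12 0 0; 0 3 0; 0 0 1]
det M = -36; M⁻¹ = [-1/12 0 0; 0 1/3 0; 0 0 1]
M⁻¹ · (-24, -27/5)ᵀ = (2, -9/5)ᵀ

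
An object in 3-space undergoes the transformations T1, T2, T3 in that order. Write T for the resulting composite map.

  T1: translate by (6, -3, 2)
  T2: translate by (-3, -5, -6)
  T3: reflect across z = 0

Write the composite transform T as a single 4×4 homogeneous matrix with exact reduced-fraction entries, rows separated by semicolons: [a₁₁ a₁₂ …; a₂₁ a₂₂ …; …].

T1 = [1 0 0 6; 0 1 0 -3; 0 0 1 2; 0 0 0 1]
T2·T1 = [1 0 0 3; 0 1 0 -8; 0 0 1 -4; 0 0 0 1]
T3·…·T1 = [1 0 0 3; 0 1 0 -8; 0 0 -1 4; 0 0 0 1]

T = [1 0 0 3; 0 1 0 -8; 0 0 -1 4; 0 0 0 1]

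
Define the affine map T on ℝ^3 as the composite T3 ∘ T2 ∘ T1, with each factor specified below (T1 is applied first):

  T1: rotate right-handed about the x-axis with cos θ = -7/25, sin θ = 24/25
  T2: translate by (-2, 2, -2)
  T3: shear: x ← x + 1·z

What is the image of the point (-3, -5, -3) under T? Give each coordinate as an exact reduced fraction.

T(p) = (-274/25, 157/25, -149/25)

T1 rotate right-handed about the x-axis with cos θ = -7/25, sin θ = 24/25: (-3, -5, -3) → (-3, 107/25, -99/25)
T2 translate by (-2, 2, -2): (-3, 107/25, -99/25) → (-5, 157/25, -149/25)
T3 shear: x ← x + 1·z: (-5, 157/25, -149/25) → (-274/25, 157/25, -149/25)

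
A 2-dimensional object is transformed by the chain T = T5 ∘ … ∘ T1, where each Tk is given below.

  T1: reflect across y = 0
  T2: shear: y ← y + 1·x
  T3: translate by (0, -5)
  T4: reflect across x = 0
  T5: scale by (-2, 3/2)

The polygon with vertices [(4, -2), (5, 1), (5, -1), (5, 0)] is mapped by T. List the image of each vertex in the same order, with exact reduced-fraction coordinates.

image vertices: (8, 3/2), (10, -3/2), (10, 3/2), (10, 0)

T1 reflect across y = 0: (4, -2) → (4, 2); (5, 1) → (5, -1); (5, -1) → (5, 1); (5, 0) → (5, 0)
T2 shear: y ← y + 1·x: (4, 2) → (4, 6); (5, -1) → (5, 4); (5, 1) → (5, 6); (5, 0) → (5, 5)
T3 translate by (0, -5): (4, 6) → (4, 1); (5, 4) → (5, -1); (5, 6) → (5, 1); (5, 5) → (5, 0)
T4 reflect across x = 0: (4, 1) → (-4, 1); (5, -1) → (-5, -1); (5, 1) → (-5, 1); (5, 0) → (-5, 0)
T5 scale by (-2, 3/2): (-4, 1) → (8, 3/2); (-5, -1) → (10, -3/2); (-5, 1) → (10, 3/2); (-5, 0) → (10, 0)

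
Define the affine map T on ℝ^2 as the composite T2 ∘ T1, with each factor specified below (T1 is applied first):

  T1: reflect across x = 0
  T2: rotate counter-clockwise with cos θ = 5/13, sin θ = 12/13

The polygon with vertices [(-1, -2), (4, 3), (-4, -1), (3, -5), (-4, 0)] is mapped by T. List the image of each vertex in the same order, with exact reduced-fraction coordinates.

T1 reflect across x = 0: (-1, -2) → (1, -2); (4, 3) → (-4, 3); (-4, -1) → (4, -1); (3, -5) → (-3, -5); (-4, 0) → (4, 0)
T2 rotate counter-clockwise with cos θ = 5/13, sin θ = 12/13: (1, -2) → (29/13, 2/13); (-4, 3) → (-56/13, -33/13); (4, -1) → (32/13, 43/13); (-3, -5) → (45/13, -61/13); (4, 0) → (20/13, 48/13)

image vertices: (29/13, 2/13), (-56/13, -33/13), (32/13, 43/13), (45/13, -61/13), (20/13, 48/13)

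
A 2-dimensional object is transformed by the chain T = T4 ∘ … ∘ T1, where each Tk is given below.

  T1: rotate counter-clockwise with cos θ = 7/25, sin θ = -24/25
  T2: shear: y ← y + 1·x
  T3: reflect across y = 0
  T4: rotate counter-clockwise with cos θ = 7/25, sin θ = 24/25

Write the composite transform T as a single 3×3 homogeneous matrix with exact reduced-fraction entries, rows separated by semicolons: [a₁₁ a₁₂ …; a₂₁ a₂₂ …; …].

T = [-359/625 912/625 0; 287/625 359/625 0; 0 0 1]

T1 = [7/25 24/25 0; -24/25 7/25 0; 0 0 1]
T2·T1 = [7/25 24/25 0; -17/25 31/25 0; 0 0 1]
T3·…·T1 = [7/25 24/25 0; 17/25 -31/25 0; 0 0 1]
T4·…·T1 = [-359/625 912/625 0; 287/625 359/625 0; 0 0 1]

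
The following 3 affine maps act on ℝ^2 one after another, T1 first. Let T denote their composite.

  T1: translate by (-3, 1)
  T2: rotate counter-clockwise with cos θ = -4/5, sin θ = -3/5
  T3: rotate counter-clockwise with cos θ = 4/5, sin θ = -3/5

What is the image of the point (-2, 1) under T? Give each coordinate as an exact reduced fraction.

T1 translate by (-3, 1): (-2, 1) → (-5, 2)
T2 rotate counter-clockwise with cos θ = -4/5, sin θ = -3/5: (-5, 2) → (26/5, 7/5)
T3 rotate counter-clockwise with cos θ = 4/5, sin θ = -3/5: (26/5, 7/5) → (5, -2)

T(p) = (5, -2)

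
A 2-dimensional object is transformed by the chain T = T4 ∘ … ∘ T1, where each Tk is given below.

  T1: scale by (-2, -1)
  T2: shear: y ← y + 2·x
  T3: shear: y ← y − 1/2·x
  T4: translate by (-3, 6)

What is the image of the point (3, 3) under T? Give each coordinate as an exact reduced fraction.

T1 scale by (-2, -1): (3, 3) → (-6, -3)
T2 shear: y ← y + 2·x: (-6, -3) → (-6, -15)
T3 shear: y ← y − 1/2·x: (-6, -15) → (-6, -12)
T4 translate by (-3, 6): (-6, -12) → (-9, -6)

T(p) = (-9, -6)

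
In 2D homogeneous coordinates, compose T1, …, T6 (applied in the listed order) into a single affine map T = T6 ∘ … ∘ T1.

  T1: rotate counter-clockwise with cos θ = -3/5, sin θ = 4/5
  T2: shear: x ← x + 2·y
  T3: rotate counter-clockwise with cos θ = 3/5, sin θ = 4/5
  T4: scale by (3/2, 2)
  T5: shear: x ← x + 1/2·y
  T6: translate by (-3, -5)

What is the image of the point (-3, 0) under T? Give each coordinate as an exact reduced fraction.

T1 rotate counter-clockwise with cos θ = -3/5, sin θ = 4/5: (-3, 0) → (9/5, -12/5)
T2 shear: x ← x + 2·y: (9/5, -12/5) → (-3, -12/5)
T3 rotate counter-clockwise with cos θ = 3/5, sin θ = 4/5: (-3, -12/5) → (3/25, -96/25)
T4 scale by (3/2, 2): (3/25, -96/25) → (9/50, -192/25)
T5 shear: x ← x + 1/2·y: (9/50, -192/25) → (-183/50, -192/25)
T6 translate by (-3, -5): (-183/50, -192/25) → (-333/50, -317/25)

T(p) = (-333/50, -317/25)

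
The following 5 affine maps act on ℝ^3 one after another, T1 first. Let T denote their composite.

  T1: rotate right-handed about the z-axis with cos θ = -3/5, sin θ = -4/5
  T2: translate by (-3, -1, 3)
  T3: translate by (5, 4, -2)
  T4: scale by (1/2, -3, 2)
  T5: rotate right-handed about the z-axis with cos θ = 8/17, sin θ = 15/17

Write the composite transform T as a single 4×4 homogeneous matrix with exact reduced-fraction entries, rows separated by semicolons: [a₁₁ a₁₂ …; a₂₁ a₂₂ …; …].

T1 = [-3/5 4/5 0 0; -4/5 -3/5 0 0; 0 0 1 0; 0 0 0 1]
T2·T1 = [-3/5 4/5 0 -3; -4/5 -3/5 0 -1; 0 0 1 3; 0 0 0 1]
T3·…·T1 = [-3/5 4/5 0 2; -4/5 -3/5 0 3; 0 0 1 1; 0 0 0 1]
T4·…·T1 = [-3/10 2/5 0 1; 12/5 9/5 0 -9; 0 0 2 2; 0 0 0 1]
T5·…·T1 = [-192/85 -7/5 0 143/17; 147/170 6/5 0 -57/17; 0 0 2 2; 0 0 0 1]

T = [-192/85 -7/5 0 143/17; 147/170 6/5 0 -57/17; 0 0 2 2; 0 0 0 1]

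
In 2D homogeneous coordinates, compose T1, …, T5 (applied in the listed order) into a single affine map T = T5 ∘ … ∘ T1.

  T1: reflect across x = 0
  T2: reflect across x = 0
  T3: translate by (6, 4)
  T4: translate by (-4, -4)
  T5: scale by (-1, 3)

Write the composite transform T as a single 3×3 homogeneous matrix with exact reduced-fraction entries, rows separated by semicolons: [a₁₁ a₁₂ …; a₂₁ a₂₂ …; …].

T = [-1 0 -2; 0 3 0; 0 0 1]

T1 = [-1 0 0; 0 1 0; 0 0 1]
T2·T1 = [1 0 0; 0 1 0; 0 0 1]
T3·…·T1 = [1 0 6; 0 1 4; 0 0 1]
T4·…·T1 = [1 0 2; 0 1 0; 0 0 1]
T5·…·T1 = [-1 0 -2; 0 3 0; 0 0 1]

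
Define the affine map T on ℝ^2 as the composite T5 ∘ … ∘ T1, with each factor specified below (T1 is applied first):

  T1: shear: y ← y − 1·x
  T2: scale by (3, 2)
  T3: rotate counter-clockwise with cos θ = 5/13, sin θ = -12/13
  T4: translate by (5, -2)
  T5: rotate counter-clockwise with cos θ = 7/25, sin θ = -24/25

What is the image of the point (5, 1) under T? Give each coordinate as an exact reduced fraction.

T(p) = (-5596/325, -2778/325)

T1 shear: y ← y − 1·x: (5, 1) → (5, -4)
T2 scale by (3, 2): (5, -4) → (15, -8)
T3 rotate counter-clockwise with cos θ = 5/13, sin θ = -12/13: (15, -8) → (-21/13, -220/13)
T4 translate by (5, -2): (-21/13, -220/13) → (44/13, -246/13)
T5 rotate counter-clockwise with cos θ = 7/25, sin θ = -24/25: (44/13, -246/13) → (-5596/325, -2778/325)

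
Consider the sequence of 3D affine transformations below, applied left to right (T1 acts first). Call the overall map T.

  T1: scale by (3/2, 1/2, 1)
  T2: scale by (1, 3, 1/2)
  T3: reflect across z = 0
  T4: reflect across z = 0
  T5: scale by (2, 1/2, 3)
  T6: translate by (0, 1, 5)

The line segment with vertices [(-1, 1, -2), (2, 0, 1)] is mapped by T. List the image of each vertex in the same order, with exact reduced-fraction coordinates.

image vertices: (-3, 7/4, 2), (6, 1, 13/2)

T1 scale by (3/2, 1/2, 1): (-1, 1, -2) → (-3/2, 1/2, -2); (2, 0, 1) → (3, 0, 1)
T2 scale by (1, 3, 1/2): (-3/2, 1/2, -2) → (-3/2, 3/2, -1); (3, 0, 1) → (3, 0, 1/2)
T3 reflect across z = 0: (-3/2, 3/2, -1) → (-3/2, 3/2, 1); (3, 0, 1/2) → (3, 0, -1/2)
T4 reflect across z = 0: (-3/2, 3/2, 1) → (-3/2, 3/2, -1); (3, 0, -1/2) → (3, 0, 1/2)
T5 scale by (2, 1/2, 3): (-3/2, 3/2, -1) → (-3, 3/4, -3); (3, 0, 1/2) → (6, 0, 3/2)
T6 translate by (0, 1, 5): (-3, 3/4, -3) → (-3, 7/4, 2); (6, 0, 3/2) → (6, 1, 13/2)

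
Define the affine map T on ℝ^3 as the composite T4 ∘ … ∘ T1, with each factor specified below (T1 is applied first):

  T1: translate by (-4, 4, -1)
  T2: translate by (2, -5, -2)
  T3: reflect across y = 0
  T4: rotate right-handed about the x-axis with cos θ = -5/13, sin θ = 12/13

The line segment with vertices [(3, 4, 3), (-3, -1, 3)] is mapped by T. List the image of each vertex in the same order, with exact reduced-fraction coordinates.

T1 translate by (-4, 4, -1): (3, 4, 3) → (-1, 8, 2); (-3, -1, 3) → (-7, 3, 2)
T2 translate by (2, -5, -2): (-1, 8, 2) → (1, 3, 0); (-7, 3, 2) → (-5, -2, 0)
T3 reflect across y = 0: (1, 3, 0) → (1, -3, 0); (-5, -2, 0) → (-5, 2, 0)
T4 rotate right-handed about the x-axis with cos θ = -5/13, sin θ = 12/13: (1, -3, 0) → (1, 15/13, -36/13); (-5, 2, 0) → (-5, -10/13, 24/13)

image vertices: (1, 15/13, -36/13), (-5, -10/13, 24/13)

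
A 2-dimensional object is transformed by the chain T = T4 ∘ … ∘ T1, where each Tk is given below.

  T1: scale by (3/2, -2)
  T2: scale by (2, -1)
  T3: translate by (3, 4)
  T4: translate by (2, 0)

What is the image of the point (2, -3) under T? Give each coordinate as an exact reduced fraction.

T(p) = (11, -2)

T1 scale by (3/2, -2): (2, -3) → (3, 6)
T2 scale by (2, -1): (3, 6) → (6, -6)
T3 translate by (3, 4): (6, -6) → (9, -2)
T4 translate by (2, 0): (9, -2) → (11, -2)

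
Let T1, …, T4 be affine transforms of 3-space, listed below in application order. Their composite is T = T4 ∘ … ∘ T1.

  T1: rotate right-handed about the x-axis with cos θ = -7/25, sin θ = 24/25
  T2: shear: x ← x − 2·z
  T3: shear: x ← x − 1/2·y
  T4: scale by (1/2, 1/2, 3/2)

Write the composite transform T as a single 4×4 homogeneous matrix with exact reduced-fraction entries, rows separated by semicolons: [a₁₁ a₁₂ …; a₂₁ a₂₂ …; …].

T = [1/2 -89/100 13/25 0; 0 -7/50 -12/25 0; 0 36/25 -21/50 0; 0 0 0 1]

T1 = [1 0 0 0; 0 -7/25 -24/25 0; 0 24/25 -7/25 0; 0 0 0 1]
T2·T1 = [1 -48/25 14/25 0; 0 -7/25 -24/25 0; 0 24/25 -7/25 0; 0 0 0 1]
T3·…·T1 = [1 -89/50 26/25 0; 0 -7/25 -24/25 0; 0 24/25 -7/25 0; 0 0 0 1]
T4·…·T1 = [1/2 -89/100 13/25 0; 0 -7/50 -12/25 0; 0 36/25 -21/50 0; 0 0 0 1]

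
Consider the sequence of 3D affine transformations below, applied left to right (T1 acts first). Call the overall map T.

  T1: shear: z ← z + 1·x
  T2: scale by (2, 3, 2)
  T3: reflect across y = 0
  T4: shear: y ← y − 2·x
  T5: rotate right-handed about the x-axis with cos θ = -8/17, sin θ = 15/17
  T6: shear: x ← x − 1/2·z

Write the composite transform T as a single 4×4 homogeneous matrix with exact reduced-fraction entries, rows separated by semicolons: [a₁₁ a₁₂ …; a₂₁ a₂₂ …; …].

T = [72/17 45/34 8/17 0; 2/17 24/17 -30/17 0; -76/17 -45/17 -16/17 0; 0 0 0 1]

T1 = [1 0 0 0; 0 1 0 0; 1 0 1 0; 0 0 0 1]
T2·T1 = [2 0 0 0; 0 3 0 0; 2 0 2 0; 0 0 0 1]
T3·…·T1 = [2 0 0 0; 0 -3 0 0; 2 0 2 0; 0 0 0 1]
T4·…·T1 = [2 0 0 0; -4 -3 0 0; 2 0 2 0; 0 0 0 1]
T5·…·T1 = [2 0 0 0; 2/17 24/17 -30/17 0; -76/17 -45/17 -16/17 0; 0 0 0 1]
T6·…·T1 = [72/17 45/34 8/17 0; 2/17 24/17 -30/17 0; -76/17 -45/17 -16/17 0; 0 0 0 1]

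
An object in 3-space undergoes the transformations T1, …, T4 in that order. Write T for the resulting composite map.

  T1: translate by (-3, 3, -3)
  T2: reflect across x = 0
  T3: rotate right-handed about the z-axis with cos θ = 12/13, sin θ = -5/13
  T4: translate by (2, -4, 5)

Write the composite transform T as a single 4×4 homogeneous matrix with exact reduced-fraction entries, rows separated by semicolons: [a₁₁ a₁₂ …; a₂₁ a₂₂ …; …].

T1 = [1 0 0 -3; 0 1 0 3; 0 0 1 -3; 0 0 0 1]
T2·T1 = [-1 0 0 3; 0 1 0 3; 0 0 1 -3; 0 0 0 1]
T3·…·T1 = [-12/13 5/13 0 51/13; 5/13 12/13 0 21/13; 0 0 1 -3; 0 0 0 1]
T4·…·T1 = [-12/13 5/13 0 77/13; 5/13 12/13 0 -31/13; 0 0 1 2; 0 0 0 1]

T = [-12/13 5/13 0 77/13; 5/13 12/13 0 -31/13; 0 0 1 2; 0 0 0 1]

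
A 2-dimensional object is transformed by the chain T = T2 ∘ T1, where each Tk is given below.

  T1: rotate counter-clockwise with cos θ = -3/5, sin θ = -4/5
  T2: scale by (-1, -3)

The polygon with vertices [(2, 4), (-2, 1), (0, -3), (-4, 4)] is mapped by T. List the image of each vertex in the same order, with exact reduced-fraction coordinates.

T1 rotate counter-clockwise with cos θ = -3/5, sin θ = -4/5: (2, 4) → (2, -4); (-2, 1) → (2, 1); (0, -3) → (-12/5, 9/5); (-4, 4) → (28/5, 4/5)
T2 scale by (-1, -3): (2, -4) → (-2, 12); (2, 1) → (-2, -3); (-12/5, 9/5) → (12/5, -27/5); (28/5, 4/5) → (-28/5, -12/5)

image vertices: (-2, 12), (-2, -3), (12/5, -27/5), (-28/5, -12/5)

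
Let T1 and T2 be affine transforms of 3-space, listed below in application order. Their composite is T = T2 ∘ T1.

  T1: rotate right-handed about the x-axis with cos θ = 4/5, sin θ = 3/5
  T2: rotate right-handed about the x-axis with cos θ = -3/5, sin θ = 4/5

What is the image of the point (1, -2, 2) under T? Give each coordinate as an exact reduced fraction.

T1 rotate right-handed about the x-axis with cos θ = 4/5, sin θ = 3/5: (1, -2, 2) → (1, -14/5, 2/5)
T2 rotate right-handed about the x-axis with cos θ = -3/5, sin θ = 4/5: (1, -14/5, 2/5) → (1, 34/25, -62/25)

T(p) = (1, 34/25, -62/25)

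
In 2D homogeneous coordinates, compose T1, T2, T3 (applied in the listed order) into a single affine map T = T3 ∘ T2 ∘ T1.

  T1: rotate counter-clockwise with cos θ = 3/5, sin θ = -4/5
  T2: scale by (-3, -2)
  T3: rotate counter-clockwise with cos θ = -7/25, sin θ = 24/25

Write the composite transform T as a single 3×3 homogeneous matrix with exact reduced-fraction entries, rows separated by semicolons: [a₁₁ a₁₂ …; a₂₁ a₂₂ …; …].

T1 = [3/5 4/5 0; -4/5 3/5 0; 0 0 1]
T2·T1 = [-9/5 -12/5 0; 8/5 -6/5 0; 0 0 1]
T3·…·T1 = [-129/125 228/125 0; -272/125 -246/125 0; 0 0 1]

T = [-129/125 228/125 0; -272/125 -246/125 0; 0 0 1]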